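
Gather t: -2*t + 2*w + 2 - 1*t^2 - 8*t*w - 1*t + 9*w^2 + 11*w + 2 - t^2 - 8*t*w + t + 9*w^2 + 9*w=-2*t^2 + t*(-16*w - 2) + 18*w^2 + 22*w + 4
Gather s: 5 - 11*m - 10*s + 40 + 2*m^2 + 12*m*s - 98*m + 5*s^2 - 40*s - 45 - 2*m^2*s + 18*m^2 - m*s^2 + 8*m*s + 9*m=20*m^2 - 100*m + s^2*(5 - m) + s*(-2*m^2 + 20*m - 50)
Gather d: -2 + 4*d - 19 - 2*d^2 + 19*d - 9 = -2*d^2 + 23*d - 30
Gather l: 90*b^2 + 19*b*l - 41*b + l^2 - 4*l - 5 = 90*b^2 - 41*b + l^2 + l*(19*b - 4) - 5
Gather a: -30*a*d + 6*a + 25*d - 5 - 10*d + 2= a*(6 - 30*d) + 15*d - 3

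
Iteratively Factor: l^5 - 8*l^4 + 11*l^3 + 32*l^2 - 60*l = (l + 2)*(l^4 - 10*l^3 + 31*l^2 - 30*l) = (l - 5)*(l + 2)*(l^3 - 5*l^2 + 6*l) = l*(l - 5)*(l + 2)*(l^2 - 5*l + 6) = l*(l - 5)*(l - 2)*(l + 2)*(l - 3)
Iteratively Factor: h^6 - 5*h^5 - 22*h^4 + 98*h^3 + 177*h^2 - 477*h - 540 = (h - 4)*(h^5 - h^4 - 26*h^3 - 6*h^2 + 153*h + 135) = (h - 4)*(h + 3)*(h^4 - 4*h^3 - 14*h^2 + 36*h + 45) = (h - 5)*(h - 4)*(h + 3)*(h^3 + h^2 - 9*h - 9) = (h - 5)*(h - 4)*(h - 3)*(h + 3)*(h^2 + 4*h + 3) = (h - 5)*(h - 4)*(h - 3)*(h + 1)*(h + 3)*(h + 3)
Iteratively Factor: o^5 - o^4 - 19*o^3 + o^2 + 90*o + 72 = (o + 3)*(o^4 - 4*o^3 - 7*o^2 + 22*o + 24) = (o - 3)*(o + 3)*(o^3 - o^2 - 10*o - 8) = (o - 3)*(o + 2)*(o + 3)*(o^2 - 3*o - 4) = (o - 3)*(o + 1)*(o + 2)*(o + 3)*(o - 4)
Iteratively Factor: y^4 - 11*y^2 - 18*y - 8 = (y + 1)*(y^3 - y^2 - 10*y - 8) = (y + 1)*(y + 2)*(y^2 - 3*y - 4) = (y + 1)^2*(y + 2)*(y - 4)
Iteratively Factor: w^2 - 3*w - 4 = (w - 4)*(w + 1)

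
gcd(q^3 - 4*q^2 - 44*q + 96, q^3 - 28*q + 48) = q^2 + 4*q - 12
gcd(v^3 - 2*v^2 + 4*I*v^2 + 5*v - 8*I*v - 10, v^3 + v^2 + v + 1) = v - I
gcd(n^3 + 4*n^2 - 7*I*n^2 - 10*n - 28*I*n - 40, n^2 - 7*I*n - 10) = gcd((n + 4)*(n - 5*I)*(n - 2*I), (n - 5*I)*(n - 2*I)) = n^2 - 7*I*n - 10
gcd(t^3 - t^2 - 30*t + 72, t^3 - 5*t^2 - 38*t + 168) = t^2 + 2*t - 24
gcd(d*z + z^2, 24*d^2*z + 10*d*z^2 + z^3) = z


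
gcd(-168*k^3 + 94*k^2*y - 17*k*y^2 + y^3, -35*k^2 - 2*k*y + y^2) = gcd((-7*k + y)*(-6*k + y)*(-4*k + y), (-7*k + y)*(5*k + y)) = -7*k + y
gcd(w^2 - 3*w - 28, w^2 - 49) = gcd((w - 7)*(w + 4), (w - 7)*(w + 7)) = w - 7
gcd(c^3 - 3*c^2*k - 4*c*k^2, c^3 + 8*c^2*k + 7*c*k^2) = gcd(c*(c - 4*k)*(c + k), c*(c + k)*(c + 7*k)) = c^2 + c*k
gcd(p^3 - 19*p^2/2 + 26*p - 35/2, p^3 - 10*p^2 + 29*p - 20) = p^2 - 6*p + 5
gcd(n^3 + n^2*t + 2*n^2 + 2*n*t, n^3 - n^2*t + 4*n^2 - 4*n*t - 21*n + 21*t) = 1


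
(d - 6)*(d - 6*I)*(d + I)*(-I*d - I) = -I*d^4 - 5*d^3 + 5*I*d^3 + 25*d^2 + 30*d + 30*I*d + 36*I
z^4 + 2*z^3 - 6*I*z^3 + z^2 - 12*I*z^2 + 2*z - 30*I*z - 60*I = (z + 2)*(z - 5*I)*(z - 3*I)*(z + 2*I)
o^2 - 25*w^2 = (o - 5*w)*(o + 5*w)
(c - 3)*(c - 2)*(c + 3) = c^3 - 2*c^2 - 9*c + 18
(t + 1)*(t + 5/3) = t^2 + 8*t/3 + 5/3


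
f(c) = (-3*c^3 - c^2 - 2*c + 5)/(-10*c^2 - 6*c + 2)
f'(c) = (20*c + 6)*(-3*c^3 - c^2 - 2*c + 5)/(-10*c^2 - 6*c + 2)^2 + (-9*c^2 - 2*c - 2)/(-10*c^2 - 6*c + 2)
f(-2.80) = -1.15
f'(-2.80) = 0.16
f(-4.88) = -1.64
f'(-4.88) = 0.27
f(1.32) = 0.27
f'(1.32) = 0.50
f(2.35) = 0.66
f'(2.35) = 0.32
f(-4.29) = -1.48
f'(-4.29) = 0.26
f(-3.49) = -1.29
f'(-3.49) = 0.23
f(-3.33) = -1.25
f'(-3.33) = 0.22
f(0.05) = 2.92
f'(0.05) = 10.95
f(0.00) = 2.50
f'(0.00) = 6.50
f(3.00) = 0.86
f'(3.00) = 0.31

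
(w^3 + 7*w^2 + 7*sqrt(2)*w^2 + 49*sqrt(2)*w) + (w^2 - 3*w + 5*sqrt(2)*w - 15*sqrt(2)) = w^3 + 8*w^2 + 7*sqrt(2)*w^2 - 3*w + 54*sqrt(2)*w - 15*sqrt(2)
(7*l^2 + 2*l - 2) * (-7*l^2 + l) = -49*l^4 - 7*l^3 + 16*l^2 - 2*l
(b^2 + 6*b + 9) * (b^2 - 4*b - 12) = b^4 + 2*b^3 - 27*b^2 - 108*b - 108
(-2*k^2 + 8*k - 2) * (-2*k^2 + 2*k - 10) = 4*k^4 - 20*k^3 + 40*k^2 - 84*k + 20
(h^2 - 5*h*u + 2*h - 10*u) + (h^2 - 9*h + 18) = 2*h^2 - 5*h*u - 7*h - 10*u + 18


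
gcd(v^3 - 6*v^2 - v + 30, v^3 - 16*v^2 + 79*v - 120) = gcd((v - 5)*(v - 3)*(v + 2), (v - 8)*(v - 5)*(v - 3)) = v^2 - 8*v + 15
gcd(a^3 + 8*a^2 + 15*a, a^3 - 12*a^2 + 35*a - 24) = 1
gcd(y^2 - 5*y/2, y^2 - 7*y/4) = y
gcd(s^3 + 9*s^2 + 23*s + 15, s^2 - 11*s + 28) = 1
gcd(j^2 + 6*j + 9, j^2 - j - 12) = j + 3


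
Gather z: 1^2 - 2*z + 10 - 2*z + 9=20 - 4*z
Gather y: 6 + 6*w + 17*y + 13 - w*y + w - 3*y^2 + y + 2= 7*w - 3*y^2 + y*(18 - w) + 21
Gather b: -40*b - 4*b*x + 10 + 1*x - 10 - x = b*(-4*x - 40)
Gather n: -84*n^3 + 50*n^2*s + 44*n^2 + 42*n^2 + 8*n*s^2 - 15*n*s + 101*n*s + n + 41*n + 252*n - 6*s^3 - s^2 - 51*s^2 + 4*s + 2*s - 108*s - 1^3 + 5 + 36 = -84*n^3 + n^2*(50*s + 86) + n*(8*s^2 + 86*s + 294) - 6*s^3 - 52*s^2 - 102*s + 40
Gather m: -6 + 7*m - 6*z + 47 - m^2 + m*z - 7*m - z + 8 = -m^2 + m*z - 7*z + 49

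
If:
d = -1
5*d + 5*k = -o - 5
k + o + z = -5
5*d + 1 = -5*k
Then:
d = -1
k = 4/5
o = -4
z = -9/5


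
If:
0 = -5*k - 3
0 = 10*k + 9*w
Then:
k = -3/5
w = 2/3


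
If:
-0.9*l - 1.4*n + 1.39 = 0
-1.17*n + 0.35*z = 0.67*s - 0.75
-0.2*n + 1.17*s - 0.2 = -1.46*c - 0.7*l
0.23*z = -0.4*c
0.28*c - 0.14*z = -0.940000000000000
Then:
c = -1.80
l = 0.85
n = 0.44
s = 1.98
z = 3.12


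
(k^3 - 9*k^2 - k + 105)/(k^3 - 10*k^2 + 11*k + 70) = (k + 3)/(k + 2)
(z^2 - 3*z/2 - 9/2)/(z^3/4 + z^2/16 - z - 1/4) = 8*(2*z^2 - 3*z - 9)/(4*z^3 + z^2 - 16*z - 4)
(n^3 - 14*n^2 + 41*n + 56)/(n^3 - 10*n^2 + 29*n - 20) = (n^3 - 14*n^2 + 41*n + 56)/(n^3 - 10*n^2 + 29*n - 20)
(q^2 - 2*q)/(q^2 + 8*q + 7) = q*(q - 2)/(q^2 + 8*q + 7)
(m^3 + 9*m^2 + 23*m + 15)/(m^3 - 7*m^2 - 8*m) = (m^2 + 8*m + 15)/(m*(m - 8))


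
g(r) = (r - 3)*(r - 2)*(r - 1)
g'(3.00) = 2.00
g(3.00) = 0.00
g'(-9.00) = 362.00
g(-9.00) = -1320.00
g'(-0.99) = 25.82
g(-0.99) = -23.74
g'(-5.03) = 147.26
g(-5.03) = -340.40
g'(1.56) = -0.42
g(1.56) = 0.35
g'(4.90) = 24.23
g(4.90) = 21.49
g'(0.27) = 7.98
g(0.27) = -3.45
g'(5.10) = 27.83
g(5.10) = 26.69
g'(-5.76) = 179.65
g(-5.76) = -459.53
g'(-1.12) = 28.20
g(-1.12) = -27.25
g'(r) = (r - 3)*(r - 2) + (r - 3)*(r - 1) + (r - 2)*(r - 1) = 3*r^2 - 12*r + 11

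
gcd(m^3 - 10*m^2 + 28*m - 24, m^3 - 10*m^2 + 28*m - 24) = m^3 - 10*m^2 + 28*m - 24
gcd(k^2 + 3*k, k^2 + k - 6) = k + 3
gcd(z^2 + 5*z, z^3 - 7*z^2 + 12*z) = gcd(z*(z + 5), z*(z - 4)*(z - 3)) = z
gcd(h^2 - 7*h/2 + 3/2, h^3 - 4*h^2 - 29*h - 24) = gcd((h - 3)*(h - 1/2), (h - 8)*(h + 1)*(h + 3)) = 1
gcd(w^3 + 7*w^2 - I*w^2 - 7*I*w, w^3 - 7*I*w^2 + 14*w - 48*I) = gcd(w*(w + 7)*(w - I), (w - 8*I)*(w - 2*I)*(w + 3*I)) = 1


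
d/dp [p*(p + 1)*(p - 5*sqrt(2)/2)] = 3*p^2 - 5*sqrt(2)*p + 2*p - 5*sqrt(2)/2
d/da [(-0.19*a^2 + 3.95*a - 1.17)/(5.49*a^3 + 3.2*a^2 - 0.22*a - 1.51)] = (1.0431*a^4 - 43.371*a^3 + 6.6717*a^2 + 8.0618*a - 6.2219)/(30.1401*a^6 + 35.136*a^5 + 7.8244*a^4 - 17.9878*a^3 - 9.6156*a^2 + 0.6644*a + 2.2801)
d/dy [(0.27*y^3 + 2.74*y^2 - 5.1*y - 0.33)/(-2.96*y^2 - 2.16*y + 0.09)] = (-0.7992*y^4 - 1.1664*y^3 - 20.9415*y^2 - 1.4604*y - 1.1718)/(8.7616*y^4 + 12.7872*y^3 + 4.1328*y^2 - 0.3888*y + 0.0081)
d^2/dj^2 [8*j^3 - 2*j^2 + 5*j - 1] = 48*j - 4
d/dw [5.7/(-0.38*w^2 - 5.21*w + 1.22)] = (4.332*w + 29.697)/(0.38*w^2 + 5.21*w - 1.22)^2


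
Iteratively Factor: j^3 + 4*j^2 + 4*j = (j + 2)*(j^2 + 2*j) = (j + 2)^2*(j)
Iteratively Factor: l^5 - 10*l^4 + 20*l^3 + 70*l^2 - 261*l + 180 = (l - 3)*(l^4 - 7*l^3 - l^2 + 67*l - 60) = (l - 3)*(l - 1)*(l^3 - 6*l^2 - 7*l + 60) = (l - 5)*(l - 3)*(l - 1)*(l^2 - l - 12) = (l - 5)*(l - 3)*(l - 1)*(l + 3)*(l - 4)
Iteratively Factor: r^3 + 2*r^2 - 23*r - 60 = (r + 4)*(r^2 - 2*r - 15) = (r + 3)*(r + 4)*(r - 5)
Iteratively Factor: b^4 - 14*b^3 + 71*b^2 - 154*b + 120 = (b - 5)*(b^3 - 9*b^2 + 26*b - 24) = (b - 5)*(b - 2)*(b^2 - 7*b + 12) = (b - 5)*(b - 4)*(b - 2)*(b - 3)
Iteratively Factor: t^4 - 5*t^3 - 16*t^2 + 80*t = (t + 4)*(t^3 - 9*t^2 + 20*t) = t*(t + 4)*(t^2 - 9*t + 20) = t*(t - 5)*(t + 4)*(t - 4)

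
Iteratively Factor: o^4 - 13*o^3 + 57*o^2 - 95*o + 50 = (o - 1)*(o^3 - 12*o^2 + 45*o - 50) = (o - 5)*(o - 1)*(o^2 - 7*o + 10) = (o - 5)*(o - 2)*(o - 1)*(o - 5)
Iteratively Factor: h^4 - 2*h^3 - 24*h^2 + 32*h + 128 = (h - 4)*(h^3 + 2*h^2 - 16*h - 32) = (h - 4)*(h + 4)*(h^2 - 2*h - 8) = (h - 4)*(h + 2)*(h + 4)*(h - 4)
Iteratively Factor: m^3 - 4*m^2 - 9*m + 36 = (m - 3)*(m^2 - m - 12) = (m - 3)*(m + 3)*(m - 4)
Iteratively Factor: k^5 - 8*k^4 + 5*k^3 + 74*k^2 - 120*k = (k - 5)*(k^4 - 3*k^3 - 10*k^2 + 24*k) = (k - 5)*(k + 3)*(k^3 - 6*k^2 + 8*k) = (k - 5)*(k - 4)*(k + 3)*(k^2 - 2*k) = k*(k - 5)*(k - 4)*(k + 3)*(k - 2)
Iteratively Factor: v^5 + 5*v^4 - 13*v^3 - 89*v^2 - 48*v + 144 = (v - 4)*(v^4 + 9*v^3 + 23*v^2 + 3*v - 36) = (v - 4)*(v + 3)*(v^3 + 6*v^2 + 5*v - 12) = (v - 4)*(v + 3)*(v + 4)*(v^2 + 2*v - 3) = (v - 4)*(v + 3)^2*(v + 4)*(v - 1)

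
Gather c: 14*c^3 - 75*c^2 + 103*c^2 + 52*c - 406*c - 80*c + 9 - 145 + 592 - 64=14*c^3 + 28*c^2 - 434*c + 392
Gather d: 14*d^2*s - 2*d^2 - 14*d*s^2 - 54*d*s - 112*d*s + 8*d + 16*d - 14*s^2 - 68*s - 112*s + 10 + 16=d^2*(14*s - 2) + d*(-14*s^2 - 166*s + 24) - 14*s^2 - 180*s + 26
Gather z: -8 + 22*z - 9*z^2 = -9*z^2 + 22*z - 8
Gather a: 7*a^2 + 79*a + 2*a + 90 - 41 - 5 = 7*a^2 + 81*a + 44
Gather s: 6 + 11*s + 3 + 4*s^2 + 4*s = 4*s^2 + 15*s + 9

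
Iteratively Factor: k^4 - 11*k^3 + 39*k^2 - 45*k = (k)*(k^3 - 11*k^2 + 39*k - 45) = k*(k - 5)*(k^2 - 6*k + 9) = k*(k - 5)*(k - 3)*(k - 3)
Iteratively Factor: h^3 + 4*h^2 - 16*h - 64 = (h + 4)*(h^2 - 16) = (h + 4)^2*(h - 4)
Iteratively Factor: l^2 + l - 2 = (l + 2)*(l - 1)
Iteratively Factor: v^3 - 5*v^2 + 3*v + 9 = (v - 3)*(v^2 - 2*v - 3) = (v - 3)*(v + 1)*(v - 3)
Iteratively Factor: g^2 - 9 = (g - 3)*(g + 3)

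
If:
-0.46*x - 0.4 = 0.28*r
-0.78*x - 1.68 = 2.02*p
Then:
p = -0.386138613861386*x - 0.831683168316832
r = -1.64285714285714*x - 1.42857142857143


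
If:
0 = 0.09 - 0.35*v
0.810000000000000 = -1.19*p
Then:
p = -0.68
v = 0.26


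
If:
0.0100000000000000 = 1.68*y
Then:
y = 0.01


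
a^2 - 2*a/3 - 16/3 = (a - 8/3)*(a + 2)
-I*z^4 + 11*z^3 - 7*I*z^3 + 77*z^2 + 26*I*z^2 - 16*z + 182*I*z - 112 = (z + 7)*(z + 2*I)*(z + 8*I)*(-I*z + 1)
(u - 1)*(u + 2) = u^2 + u - 2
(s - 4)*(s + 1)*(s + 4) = s^3 + s^2 - 16*s - 16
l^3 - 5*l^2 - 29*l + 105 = (l - 7)*(l - 3)*(l + 5)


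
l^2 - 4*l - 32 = (l - 8)*(l + 4)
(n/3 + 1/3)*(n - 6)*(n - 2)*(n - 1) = n^4/3 - 8*n^3/3 + 11*n^2/3 + 8*n/3 - 4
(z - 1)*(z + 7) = z^2 + 6*z - 7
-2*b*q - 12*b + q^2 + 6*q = (-2*b + q)*(q + 6)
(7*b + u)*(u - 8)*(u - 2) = 7*b*u^2 - 70*b*u + 112*b + u^3 - 10*u^2 + 16*u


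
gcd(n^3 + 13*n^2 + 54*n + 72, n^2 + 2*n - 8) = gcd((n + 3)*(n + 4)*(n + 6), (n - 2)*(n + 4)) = n + 4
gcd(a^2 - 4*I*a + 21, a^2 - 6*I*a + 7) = a - 7*I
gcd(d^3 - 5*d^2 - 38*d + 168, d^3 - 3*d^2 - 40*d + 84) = d^2 - d - 42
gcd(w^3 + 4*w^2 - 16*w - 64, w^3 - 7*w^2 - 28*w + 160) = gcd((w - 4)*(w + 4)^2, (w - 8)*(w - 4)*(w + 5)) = w - 4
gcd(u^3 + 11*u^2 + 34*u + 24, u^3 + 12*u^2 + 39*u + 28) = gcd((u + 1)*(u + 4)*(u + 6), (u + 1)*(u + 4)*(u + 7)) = u^2 + 5*u + 4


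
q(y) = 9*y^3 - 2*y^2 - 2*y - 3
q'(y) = 27*y^2 - 4*y - 2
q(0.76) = -1.72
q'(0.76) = 10.56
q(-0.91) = -9.62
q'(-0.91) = 24.00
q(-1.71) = -50.43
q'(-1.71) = 83.79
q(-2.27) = -114.04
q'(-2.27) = 146.21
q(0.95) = 1.01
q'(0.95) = 18.57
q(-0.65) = -5.02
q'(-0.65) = 12.01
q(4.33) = 681.49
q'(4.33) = 486.90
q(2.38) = 102.24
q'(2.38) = 141.42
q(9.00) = 6378.00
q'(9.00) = 2149.00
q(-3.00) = -258.00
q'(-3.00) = 253.00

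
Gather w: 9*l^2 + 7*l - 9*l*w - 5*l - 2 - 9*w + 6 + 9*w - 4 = 9*l^2 - 9*l*w + 2*l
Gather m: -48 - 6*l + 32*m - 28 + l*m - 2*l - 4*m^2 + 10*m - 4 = -8*l - 4*m^2 + m*(l + 42) - 80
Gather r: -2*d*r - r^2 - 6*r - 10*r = -r^2 + r*(-2*d - 16)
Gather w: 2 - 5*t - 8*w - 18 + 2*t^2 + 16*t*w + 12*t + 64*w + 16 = 2*t^2 + 7*t + w*(16*t + 56)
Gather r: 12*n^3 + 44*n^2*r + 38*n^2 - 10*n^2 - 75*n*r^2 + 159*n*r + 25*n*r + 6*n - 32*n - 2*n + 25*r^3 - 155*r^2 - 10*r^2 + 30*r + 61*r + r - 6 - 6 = 12*n^3 + 28*n^2 - 28*n + 25*r^3 + r^2*(-75*n - 165) + r*(44*n^2 + 184*n + 92) - 12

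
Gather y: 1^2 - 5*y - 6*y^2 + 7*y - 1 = -6*y^2 + 2*y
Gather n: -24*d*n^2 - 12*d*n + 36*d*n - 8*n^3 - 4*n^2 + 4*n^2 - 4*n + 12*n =-24*d*n^2 - 8*n^3 + n*(24*d + 8)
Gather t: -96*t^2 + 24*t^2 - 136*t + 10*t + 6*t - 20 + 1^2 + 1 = -72*t^2 - 120*t - 18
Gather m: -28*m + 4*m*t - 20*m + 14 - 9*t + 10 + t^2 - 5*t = m*(4*t - 48) + t^2 - 14*t + 24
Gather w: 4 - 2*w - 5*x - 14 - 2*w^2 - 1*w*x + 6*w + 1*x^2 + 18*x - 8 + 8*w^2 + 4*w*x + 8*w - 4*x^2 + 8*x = 6*w^2 + w*(3*x + 12) - 3*x^2 + 21*x - 18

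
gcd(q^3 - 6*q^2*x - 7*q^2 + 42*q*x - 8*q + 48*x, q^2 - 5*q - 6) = q + 1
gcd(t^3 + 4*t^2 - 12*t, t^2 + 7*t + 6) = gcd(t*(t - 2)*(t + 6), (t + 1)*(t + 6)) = t + 6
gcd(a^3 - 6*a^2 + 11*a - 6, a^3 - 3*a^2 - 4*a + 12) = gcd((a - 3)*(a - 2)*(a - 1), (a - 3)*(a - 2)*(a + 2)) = a^2 - 5*a + 6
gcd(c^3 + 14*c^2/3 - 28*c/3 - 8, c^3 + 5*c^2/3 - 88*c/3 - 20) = c^2 + 20*c/3 + 4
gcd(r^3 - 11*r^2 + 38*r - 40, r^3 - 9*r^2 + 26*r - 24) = r^2 - 6*r + 8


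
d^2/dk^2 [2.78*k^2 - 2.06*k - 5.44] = 5.56000000000000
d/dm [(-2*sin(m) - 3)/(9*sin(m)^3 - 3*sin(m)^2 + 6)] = (12*sin(m)^3 + 25*sin(m)^2 - 6*sin(m) - 4)*cos(m)/(3*(3*sin(m)^3 - sin(m)^2 + 2)^2)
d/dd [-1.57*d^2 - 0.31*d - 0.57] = -3.14*d - 0.31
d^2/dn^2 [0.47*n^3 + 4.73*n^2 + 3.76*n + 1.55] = 2.82*n + 9.46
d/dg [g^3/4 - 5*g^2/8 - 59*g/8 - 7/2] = 3*g^2/4 - 5*g/4 - 59/8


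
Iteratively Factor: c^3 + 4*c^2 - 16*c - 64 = (c + 4)*(c^2 - 16) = (c + 4)^2*(c - 4)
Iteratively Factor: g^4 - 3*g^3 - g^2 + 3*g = (g)*(g^3 - 3*g^2 - g + 3) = g*(g - 1)*(g^2 - 2*g - 3) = g*(g - 3)*(g - 1)*(g + 1)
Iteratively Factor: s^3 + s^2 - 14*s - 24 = (s - 4)*(s^2 + 5*s + 6) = (s - 4)*(s + 3)*(s + 2)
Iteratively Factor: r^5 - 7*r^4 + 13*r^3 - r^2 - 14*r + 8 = (r - 2)*(r^4 - 5*r^3 + 3*r^2 + 5*r - 4) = (r - 2)*(r - 1)*(r^3 - 4*r^2 - r + 4) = (r - 2)*(r - 1)^2*(r^2 - 3*r - 4) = (r - 2)*(r - 1)^2*(r + 1)*(r - 4)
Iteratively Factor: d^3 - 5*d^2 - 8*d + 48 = (d - 4)*(d^2 - d - 12) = (d - 4)*(d + 3)*(d - 4)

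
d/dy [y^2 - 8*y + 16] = 2*y - 8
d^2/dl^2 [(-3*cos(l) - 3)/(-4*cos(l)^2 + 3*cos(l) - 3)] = 3*(36*(1 - cos(2*l))^2*cos(l) + 19*(1 - cos(2*l))^2 + 49*cos(l) + 13*cos(2*l) - 3*cos(3*l) - 8*cos(5*l) - 75)/(3*cos(l) - 2*cos(2*l) - 5)^3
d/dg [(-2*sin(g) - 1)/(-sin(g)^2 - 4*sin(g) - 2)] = -2*(sin(g) + 1)*sin(g)*cos(g)/(sin(g)^2 + 4*sin(g) + 2)^2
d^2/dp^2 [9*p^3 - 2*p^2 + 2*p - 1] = 54*p - 4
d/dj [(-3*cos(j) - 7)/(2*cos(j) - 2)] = -5*sin(j)/(cos(j) - 1)^2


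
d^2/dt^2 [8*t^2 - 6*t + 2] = 16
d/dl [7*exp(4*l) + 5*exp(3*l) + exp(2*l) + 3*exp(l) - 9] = (28*exp(3*l) + 15*exp(2*l) + 2*exp(l) + 3)*exp(l)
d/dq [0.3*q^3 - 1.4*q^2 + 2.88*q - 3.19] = 0.9*q^2 - 2.8*q + 2.88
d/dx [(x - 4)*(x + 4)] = 2*x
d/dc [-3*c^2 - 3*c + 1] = -6*c - 3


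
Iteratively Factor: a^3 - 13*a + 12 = (a - 3)*(a^2 + 3*a - 4) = (a - 3)*(a - 1)*(a + 4)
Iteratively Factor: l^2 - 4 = (l - 2)*(l + 2)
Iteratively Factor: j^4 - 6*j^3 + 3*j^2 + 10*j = (j - 2)*(j^3 - 4*j^2 - 5*j) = (j - 5)*(j - 2)*(j^2 + j) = j*(j - 5)*(j - 2)*(j + 1)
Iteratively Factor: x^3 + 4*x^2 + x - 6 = (x - 1)*(x^2 + 5*x + 6) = (x - 1)*(x + 2)*(x + 3)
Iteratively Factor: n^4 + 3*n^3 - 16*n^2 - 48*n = (n + 3)*(n^3 - 16*n) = (n + 3)*(n + 4)*(n^2 - 4*n) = n*(n + 3)*(n + 4)*(n - 4)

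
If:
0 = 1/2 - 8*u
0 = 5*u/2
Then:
No Solution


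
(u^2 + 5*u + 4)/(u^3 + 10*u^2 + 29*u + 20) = 1/(u + 5)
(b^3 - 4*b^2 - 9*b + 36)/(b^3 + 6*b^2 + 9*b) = (b^2 - 7*b + 12)/(b*(b + 3))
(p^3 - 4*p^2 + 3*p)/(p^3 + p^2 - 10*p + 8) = p*(p - 3)/(p^2 + 2*p - 8)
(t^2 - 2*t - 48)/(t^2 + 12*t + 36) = (t - 8)/(t + 6)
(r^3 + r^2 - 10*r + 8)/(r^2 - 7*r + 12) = (r^3 + r^2 - 10*r + 8)/(r^2 - 7*r + 12)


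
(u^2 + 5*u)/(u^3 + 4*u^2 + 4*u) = (u + 5)/(u^2 + 4*u + 4)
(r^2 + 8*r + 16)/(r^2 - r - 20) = (r + 4)/(r - 5)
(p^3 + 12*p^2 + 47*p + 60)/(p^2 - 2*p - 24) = (p^2 + 8*p + 15)/(p - 6)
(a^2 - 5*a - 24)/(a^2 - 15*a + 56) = (a + 3)/(a - 7)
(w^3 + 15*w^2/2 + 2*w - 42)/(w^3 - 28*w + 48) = (w + 7/2)/(w - 4)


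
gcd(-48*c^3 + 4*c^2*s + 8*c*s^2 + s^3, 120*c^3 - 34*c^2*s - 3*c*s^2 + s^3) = 6*c + s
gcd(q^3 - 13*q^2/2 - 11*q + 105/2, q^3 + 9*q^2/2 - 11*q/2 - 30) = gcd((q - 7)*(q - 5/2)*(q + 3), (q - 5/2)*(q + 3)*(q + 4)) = q^2 + q/2 - 15/2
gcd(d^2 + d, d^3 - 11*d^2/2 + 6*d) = d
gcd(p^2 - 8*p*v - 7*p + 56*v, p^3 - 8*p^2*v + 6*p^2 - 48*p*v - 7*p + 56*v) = p - 8*v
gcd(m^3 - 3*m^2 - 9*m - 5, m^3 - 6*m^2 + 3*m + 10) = m^2 - 4*m - 5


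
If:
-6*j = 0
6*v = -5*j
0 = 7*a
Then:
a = 0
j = 0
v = 0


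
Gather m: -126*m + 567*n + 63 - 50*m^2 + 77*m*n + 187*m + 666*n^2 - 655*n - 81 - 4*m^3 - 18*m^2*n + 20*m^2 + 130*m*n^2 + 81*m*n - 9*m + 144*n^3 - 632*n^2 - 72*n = -4*m^3 + m^2*(-18*n - 30) + m*(130*n^2 + 158*n + 52) + 144*n^3 + 34*n^2 - 160*n - 18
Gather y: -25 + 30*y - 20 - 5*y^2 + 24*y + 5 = -5*y^2 + 54*y - 40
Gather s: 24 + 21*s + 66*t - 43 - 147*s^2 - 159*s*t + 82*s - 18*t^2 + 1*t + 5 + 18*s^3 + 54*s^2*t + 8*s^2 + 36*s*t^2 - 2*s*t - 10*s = 18*s^3 + s^2*(54*t - 139) + s*(36*t^2 - 161*t + 93) - 18*t^2 + 67*t - 14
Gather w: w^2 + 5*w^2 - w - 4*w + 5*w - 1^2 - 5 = 6*w^2 - 6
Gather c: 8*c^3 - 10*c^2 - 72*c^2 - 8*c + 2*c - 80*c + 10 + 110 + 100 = 8*c^3 - 82*c^2 - 86*c + 220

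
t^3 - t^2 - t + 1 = (t - 1)^2*(t + 1)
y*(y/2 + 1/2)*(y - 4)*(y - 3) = y^4/2 - 3*y^3 + 5*y^2/2 + 6*y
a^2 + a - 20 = (a - 4)*(a + 5)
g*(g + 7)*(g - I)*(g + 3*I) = g^4 + 7*g^3 + 2*I*g^3 + 3*g^2 + 14*I*g^2 + 21*g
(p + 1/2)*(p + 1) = p^2 + 3*p/2 + 1/2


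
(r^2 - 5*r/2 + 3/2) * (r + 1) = r^3 - 3*r^2/2 - r + 3/2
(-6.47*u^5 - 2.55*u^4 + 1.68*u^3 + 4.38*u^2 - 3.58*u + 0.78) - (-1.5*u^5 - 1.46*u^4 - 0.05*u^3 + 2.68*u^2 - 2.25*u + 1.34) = -4.97*u^5 - 1.09*u^4 + 1.73*u^3 + 1.7*u^2 - 1.33*u - 0.56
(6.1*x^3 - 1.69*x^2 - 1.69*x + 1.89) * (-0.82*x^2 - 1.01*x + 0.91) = -5.002*x^5 - 4.7752*x^4 + 8.6437*x^3 - 1.3808*x^2 - 3.4468*x + 1.7199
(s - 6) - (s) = -6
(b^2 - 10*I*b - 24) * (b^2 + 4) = b^4 - 10*I*b^3 - 20*b^2 - 40*I*b - 96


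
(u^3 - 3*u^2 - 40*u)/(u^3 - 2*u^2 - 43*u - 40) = u/(u + 1)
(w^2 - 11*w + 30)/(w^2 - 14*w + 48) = (w - 5)/(w - 8)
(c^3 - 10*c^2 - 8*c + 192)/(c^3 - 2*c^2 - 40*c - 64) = (c - 6)/(c + 2)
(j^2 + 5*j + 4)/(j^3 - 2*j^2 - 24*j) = (j + 1)/(j*(j - 6))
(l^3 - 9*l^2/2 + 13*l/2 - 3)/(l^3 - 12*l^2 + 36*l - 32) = (2*l^2 - 5*l + 3)/(2*(l^2 - 10*l + 16))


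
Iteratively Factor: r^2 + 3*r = (r)*(r + 3)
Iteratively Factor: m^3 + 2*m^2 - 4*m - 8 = (m - 2)*(m^2 + 4*m + 4) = (m - 2)*(m + 2)*(m + 2)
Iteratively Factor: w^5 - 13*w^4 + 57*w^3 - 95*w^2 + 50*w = (w - 2)*(w^4 - 11*w^3 + 35*w^2 - 25*w) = (w - 2)*(w - 1)*(w^3 - 10*w^2 + 25*w) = (w - 5)*(w - 2)*(w - 1)*(w^2 - 5*w) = (w - 5)^2*(w - 2)*(w - 1)*(w)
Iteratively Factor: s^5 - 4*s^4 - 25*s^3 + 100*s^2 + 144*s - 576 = (s + 4)*(s^4 - 8*s^3 + 7*s^2 + 72*s - 144) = (s - 3)*(s + 4)*(s^3 - 5*s^2 - 8*s + 48) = (s - 4)*(s - 3)*(s + 4)*(s^2 - s - 12) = (s - 4)*(s - 3)*(s + 3)*(s + 4)*(s - 4)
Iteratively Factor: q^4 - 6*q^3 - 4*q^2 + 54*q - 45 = (q - 5)*(q^3 - q^2 - 9*q + 9) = (q - 5)*(q - 1)*(q^2 - 9) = (q - 5)*(q - 1)*(q + 3)*(q - 3)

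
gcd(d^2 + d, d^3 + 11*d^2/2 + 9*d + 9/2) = d + 1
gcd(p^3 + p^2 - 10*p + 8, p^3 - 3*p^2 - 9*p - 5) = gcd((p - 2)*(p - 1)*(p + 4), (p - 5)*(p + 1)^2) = 1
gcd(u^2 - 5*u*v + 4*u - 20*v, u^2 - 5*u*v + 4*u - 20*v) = u^2 - 5*u*v + 4*u - 20*v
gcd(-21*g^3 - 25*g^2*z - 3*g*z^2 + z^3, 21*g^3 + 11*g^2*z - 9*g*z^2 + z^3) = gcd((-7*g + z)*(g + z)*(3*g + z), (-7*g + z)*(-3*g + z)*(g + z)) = -7*g^2 - 6*g*z + z^2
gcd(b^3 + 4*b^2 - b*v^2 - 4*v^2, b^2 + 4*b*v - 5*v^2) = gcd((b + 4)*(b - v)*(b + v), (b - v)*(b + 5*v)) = -b + v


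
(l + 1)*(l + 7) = l^2 + 8*l + 7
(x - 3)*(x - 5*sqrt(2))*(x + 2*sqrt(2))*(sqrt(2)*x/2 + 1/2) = sqrt(2)*x^4/2 - 5*x^3/2 - 3*sqrt(2)*x^3/2 - 23*sqrt(2)*x^2/2 + 15*x^2/2 - 10*x + 69*sqrt(2)*x/2 + 30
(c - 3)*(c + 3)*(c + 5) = c^3 + 5*c^2 - 9*c - 45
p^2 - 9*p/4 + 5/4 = (p - 5/4)*(p - 1)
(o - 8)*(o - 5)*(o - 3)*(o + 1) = o^4 - 15*o^3 + 63*o^2 - 41*o - 120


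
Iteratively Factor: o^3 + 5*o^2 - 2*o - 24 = (o + 4)*(o^2 + o - 6) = (o + 3)*(o + 4)*(o - 2)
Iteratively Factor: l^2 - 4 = (l - 2)*(l + 2)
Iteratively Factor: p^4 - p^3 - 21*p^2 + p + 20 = (p - 1)*(p^3 - 21*p - 20) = (p - 1)*(p + 1)*(p^2 - p - 20) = (p - 1)*(p + 1)*(p + 4)*(p - 5)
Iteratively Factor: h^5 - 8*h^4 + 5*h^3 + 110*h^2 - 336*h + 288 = (h - 2)*(h^4 - 6*h^3 - 7*h^2 + 96*h - 144) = (h - 2)*(h + 4)*(h^3 - 10*h^2 + 33*h - 36) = (h - 3)*(h - 2)*(h + 4)*(h^2 - 7*h + 12) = (h - 3)^2*(h - 2)*(h + 4)*(h - 4)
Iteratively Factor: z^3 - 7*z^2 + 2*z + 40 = (z - 5)*(z^2 - 2*z - 8) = (z - 5)*(z - 4)*(z + 2)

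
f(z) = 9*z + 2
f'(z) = 9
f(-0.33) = -0.97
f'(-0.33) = 9.00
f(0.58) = 7.22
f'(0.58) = 9.00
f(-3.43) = -28.87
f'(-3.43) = 9.00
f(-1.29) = -9.61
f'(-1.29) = 9.00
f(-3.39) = -28.51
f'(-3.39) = 9.00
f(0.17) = 3.53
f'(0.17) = 9.00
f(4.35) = 41.15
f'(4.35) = 9.00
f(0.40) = 5.60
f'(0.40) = 9.00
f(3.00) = 29.00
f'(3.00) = 9.00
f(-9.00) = -79.00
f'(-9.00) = 9.00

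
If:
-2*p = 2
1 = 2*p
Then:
No Solution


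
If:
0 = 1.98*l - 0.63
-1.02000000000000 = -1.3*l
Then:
No Solution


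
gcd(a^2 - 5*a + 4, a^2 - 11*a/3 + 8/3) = a - 1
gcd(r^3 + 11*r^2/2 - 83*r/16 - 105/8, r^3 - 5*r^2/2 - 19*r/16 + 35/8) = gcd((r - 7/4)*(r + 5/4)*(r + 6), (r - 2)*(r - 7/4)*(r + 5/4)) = r^2 - r/2 - 35/16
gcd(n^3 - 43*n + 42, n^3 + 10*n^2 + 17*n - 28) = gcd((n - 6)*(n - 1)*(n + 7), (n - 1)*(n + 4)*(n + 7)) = n^2 + 6*n - 7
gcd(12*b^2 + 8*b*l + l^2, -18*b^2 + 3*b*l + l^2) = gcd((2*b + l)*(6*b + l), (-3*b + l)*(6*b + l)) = 6*b + l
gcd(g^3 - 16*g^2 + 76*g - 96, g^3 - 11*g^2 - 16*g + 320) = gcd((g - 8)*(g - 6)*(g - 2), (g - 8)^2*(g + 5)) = g - 8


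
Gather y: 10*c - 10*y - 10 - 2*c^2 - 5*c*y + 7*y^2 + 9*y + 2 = -2*c^2 + 10*c + 7*y^2 + y*(-5*c - 1) - 8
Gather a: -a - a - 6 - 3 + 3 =-2*a - 6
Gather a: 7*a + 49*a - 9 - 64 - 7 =56*a - 80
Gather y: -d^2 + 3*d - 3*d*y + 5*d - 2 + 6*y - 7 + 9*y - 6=-d^2 + 8*d + y*(15 - 3*d) - 15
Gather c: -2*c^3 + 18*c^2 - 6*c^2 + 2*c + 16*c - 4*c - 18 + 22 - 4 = -2*c^3 + 12*c^2 + 14*c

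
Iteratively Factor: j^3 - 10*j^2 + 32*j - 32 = (j - 2)*(j^2 - 8*j + 16) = (j - 4)*(j - 2)*(j - 4)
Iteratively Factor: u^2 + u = (u + 1)*(u)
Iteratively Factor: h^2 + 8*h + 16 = (h + 4)*(h + 4)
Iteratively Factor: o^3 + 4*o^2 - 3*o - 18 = (o + 3)*(o^2 + o - 6) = (o - 2)*(o + 3)*(o + 3)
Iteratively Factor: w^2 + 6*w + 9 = (w + 3)*(w + 3)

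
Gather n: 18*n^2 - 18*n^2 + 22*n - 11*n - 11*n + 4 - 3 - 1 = 0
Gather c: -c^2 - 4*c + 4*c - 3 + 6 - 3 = -c^2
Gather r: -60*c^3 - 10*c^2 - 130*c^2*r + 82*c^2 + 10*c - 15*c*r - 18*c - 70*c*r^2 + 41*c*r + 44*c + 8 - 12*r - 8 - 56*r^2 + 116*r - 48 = -60*c^3 + 72*c^2 + 36*c + r^2*(-70*c - 56) + r*(-130*c^2 + 26*c + 104) - 48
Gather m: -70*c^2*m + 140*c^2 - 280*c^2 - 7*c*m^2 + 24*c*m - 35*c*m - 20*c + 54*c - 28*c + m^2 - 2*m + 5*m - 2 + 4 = -140*c^2 + 6*c + m^2*(1 - 7*c) + m*(-70*c^2 - 11*c + 3) + 2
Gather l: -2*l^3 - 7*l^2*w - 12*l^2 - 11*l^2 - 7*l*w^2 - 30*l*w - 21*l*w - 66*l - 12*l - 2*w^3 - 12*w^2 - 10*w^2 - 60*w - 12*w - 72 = -2*l^3 + l^2*(-7*w - 23) + l*(-7*w^2 - 51*w - 78) - 2*w^3 - 22*w^2 - 72*w - 72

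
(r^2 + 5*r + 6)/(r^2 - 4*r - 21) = (r + 2)/(r - 7)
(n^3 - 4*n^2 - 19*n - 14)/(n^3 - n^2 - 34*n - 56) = (n + 1)/(n + 4)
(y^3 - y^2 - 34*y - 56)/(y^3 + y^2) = (y^3 - y^2 - 34*y - 56)/(y^2*(y + 1))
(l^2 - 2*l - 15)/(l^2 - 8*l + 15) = (l + 3)/(l - 3)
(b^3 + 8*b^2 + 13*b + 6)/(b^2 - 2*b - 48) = (b^2 + 2*b + 1)/(b - 8)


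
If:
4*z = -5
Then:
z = -5/4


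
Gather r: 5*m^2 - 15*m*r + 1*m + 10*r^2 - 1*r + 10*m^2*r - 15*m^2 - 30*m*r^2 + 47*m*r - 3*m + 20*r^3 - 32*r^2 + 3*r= -10*m^2 - 2*m + 20*r^3 + r^2*(-30*m - 22) + r*(10*m^2 + 32*m + 2)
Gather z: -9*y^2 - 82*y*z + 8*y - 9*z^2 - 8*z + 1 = -9*y^2 + 8*y - 9*z^2 + z*(-82*y - 8) + 1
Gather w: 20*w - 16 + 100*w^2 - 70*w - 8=100*w^2 - 50*w - 24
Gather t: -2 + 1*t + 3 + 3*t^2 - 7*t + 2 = 3*t^2 - 6*t + 3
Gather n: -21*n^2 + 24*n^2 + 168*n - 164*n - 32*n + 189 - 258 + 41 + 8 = 3*n^2 - 28*n - 20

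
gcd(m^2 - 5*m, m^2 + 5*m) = m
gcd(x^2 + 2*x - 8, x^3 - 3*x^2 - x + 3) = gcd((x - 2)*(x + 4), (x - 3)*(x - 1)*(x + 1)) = 1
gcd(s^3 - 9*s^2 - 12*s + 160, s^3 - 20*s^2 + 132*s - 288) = s - 8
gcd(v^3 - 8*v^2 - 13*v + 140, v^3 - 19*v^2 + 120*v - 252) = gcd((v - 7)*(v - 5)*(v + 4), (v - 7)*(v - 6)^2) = v - 7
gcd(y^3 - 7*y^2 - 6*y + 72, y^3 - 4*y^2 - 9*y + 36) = y^2 - y - 12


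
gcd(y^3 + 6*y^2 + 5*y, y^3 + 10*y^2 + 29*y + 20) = y^2 + 6*y + 5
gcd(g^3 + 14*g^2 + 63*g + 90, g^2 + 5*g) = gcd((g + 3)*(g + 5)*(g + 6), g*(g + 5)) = g + 5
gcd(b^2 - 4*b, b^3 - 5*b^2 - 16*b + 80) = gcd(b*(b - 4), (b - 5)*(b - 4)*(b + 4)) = b - 4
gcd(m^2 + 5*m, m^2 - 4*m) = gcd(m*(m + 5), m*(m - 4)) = m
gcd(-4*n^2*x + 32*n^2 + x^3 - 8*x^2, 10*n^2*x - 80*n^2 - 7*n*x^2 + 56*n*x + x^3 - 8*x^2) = -2*n*x + 16*n + x^2 - 8*x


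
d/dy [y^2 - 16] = 2*y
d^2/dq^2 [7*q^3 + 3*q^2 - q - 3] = 42*q + 6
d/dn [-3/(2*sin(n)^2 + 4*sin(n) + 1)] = 12*(sin(n) + 1)*cos(n)/(4*sin(n) - cos(2*n) + 2)^2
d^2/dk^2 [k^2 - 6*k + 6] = 2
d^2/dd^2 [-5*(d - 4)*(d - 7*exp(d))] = 35*d*exp(d) - 70*exp(d) - 10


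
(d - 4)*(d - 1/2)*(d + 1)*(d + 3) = d^4 - d^3/2 - 13*d^2 - 11*d/2 + 6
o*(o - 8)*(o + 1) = o^3 - 7*o^2 - 8*o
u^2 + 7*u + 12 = (u + 3)*(u + 4)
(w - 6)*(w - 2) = w^2 - 8*w + 12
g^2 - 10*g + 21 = (g - 7)*(g - 3)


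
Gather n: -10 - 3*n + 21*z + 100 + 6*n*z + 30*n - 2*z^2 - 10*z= n*(6*z + 27) - 2*z^2 + 11*z + 90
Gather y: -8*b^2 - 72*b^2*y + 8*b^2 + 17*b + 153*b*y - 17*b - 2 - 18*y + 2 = y*(-72*b^2 + 153*b - 18)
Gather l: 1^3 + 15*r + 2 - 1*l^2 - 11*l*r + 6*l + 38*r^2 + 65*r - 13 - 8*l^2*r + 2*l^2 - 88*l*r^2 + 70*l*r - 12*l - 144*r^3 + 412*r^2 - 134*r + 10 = l^2*(1 - 8*r) + l*(-88*r^2 + 59*r - 6) - 144*r^3 + 450*r^2 - 54*r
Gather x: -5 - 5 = -10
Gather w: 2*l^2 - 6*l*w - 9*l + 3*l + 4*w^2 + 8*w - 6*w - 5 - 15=2*l^2 - 6*l + 4*w^2 + w*(2 - 6*l) - 20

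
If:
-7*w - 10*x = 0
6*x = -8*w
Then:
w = 0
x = 0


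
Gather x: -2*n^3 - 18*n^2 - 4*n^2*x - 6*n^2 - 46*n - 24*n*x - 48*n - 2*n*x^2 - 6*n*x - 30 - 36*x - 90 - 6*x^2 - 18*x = -2*n^3 - 24*n^2 - 94*n + x^2*(-2*n - 6) + x*(-4*n^2 - 30*n - 54) - 120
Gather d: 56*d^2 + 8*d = 56*d^2 + 8*d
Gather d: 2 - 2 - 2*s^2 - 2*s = -2*s^2 - 2*s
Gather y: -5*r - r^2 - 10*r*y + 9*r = -r^2 - 10*r*y + 4*r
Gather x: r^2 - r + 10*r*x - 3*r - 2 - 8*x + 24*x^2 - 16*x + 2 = r^2 - 4*r + 24*x^2 + x*(10*r - 24)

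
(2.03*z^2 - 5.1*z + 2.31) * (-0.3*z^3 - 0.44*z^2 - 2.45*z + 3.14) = -0.609*z^5 + 0.6368*z^4 - 3.4225*z^3 + 17.8528*z^2 - 21.6735*z + 7.2534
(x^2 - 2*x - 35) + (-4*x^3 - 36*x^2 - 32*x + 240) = -4*x^3 - 35*x^2 - 34*x + 205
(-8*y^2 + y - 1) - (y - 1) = -8*y^2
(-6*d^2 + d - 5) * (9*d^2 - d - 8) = -54*d^4 + 15*d^3 + 2*d^2 - 3*d + 40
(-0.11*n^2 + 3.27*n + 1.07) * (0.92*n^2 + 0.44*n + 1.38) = -0.1012*n^4 + 2.96*n^3 + 2.2714*n^2 + 4.9834*n + 1.4766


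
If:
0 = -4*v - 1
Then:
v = -1/4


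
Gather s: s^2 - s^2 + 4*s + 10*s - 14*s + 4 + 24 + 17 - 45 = 0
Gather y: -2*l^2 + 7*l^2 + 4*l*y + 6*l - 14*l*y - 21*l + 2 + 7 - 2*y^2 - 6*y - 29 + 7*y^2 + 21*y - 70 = 5*l^2 - 15*l + 5*y^2 + y*(15 - 10*l) - 90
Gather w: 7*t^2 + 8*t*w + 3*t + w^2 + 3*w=7*t^2 + 3*t + w^2 + w*(8*t + 3)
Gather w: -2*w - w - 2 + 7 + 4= 9 - 3*w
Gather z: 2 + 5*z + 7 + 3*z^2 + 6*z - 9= 3*z^2 + 11*z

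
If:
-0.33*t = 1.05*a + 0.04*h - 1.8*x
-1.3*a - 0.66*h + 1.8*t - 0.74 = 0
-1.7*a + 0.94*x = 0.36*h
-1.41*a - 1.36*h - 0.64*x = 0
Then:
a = 0.12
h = -0.19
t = 0.43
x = 0.14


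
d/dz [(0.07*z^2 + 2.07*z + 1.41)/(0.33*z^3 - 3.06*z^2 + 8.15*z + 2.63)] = (-0.0231*z^4 - 1.3662*z^3 + 5.5088*z^2 + 8.9974*z - 6.0474)/(0.1089*z^6 - 2.0196*z^5 + 14.7426*z^4 - 48.1422*z^3 + 50.3269*z^2 + 42.869*z + 6.9169)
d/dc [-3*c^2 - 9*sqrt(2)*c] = -6*c - 9*sqrt(2)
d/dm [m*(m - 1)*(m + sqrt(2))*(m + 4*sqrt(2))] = 4*m^3 - 3*m^2 + 15*sqrt(2)*m^2 - 10*sqrt(2)*m + 16*m - 8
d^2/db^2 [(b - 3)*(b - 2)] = 2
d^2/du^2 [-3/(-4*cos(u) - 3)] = 12*(4*sin(u)^2 + 3*cos(u) + 4)/(4*cos(u) + 3)^3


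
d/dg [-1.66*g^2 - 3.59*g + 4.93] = -3.32*g - 3.59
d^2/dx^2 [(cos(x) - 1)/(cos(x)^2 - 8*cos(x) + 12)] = (-9*(1 - cos(2*x))^2*cos(x)/4 - (1 - cos(2*x))^2 - 34*cos(x) - 47*cos(2*x) + 21*cos(3*x)/2 + cos(5*x)/2 + 45)/((cos(x) - 6)^3*(cos(x) - 2)^3)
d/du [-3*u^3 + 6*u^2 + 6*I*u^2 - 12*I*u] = -9*u^2 + 12*u*(1 + I) - 12*I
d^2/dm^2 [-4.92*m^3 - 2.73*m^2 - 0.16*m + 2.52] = -29.52*m - 5.46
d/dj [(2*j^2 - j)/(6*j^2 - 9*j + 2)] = 2*(-6*j^2 + 4*j - 1)/(36*j^4 - 108*j^3 + 105*j^2 - 36*j + 4)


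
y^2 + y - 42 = (y - 6)*(y + 7)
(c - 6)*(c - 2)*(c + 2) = c^3 - 6*c^2 - 4*c + 24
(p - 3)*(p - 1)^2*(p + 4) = p^4 - p^3 - 13*p^2 + 25*p - 12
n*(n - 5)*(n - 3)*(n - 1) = n^4 - 9*n^3 + 23*n^2 - 15*n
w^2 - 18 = (w - 3*sqrt(2))*(w + 3*sqrt(2))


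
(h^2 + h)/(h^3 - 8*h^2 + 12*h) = (h + 1)/(h^2 - 8*h + 12)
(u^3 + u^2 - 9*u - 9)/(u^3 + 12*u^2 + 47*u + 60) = (u^2 - 2*u - 3)/(u^2 + 9*u + 20)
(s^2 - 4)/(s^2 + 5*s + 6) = (s - 2)/(s + 3)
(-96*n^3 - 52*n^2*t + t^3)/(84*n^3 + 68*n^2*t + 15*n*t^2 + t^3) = (-8*n + t)/(7*n + t)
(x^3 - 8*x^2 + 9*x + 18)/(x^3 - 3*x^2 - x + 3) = (x - 6)/(x - 1)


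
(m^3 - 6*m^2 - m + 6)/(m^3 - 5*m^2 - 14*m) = (-m^3 + 6*m^2 + m - 6)/(m*(-m^2 + 5*m + 14))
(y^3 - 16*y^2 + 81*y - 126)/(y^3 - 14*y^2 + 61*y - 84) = (y - 6)/(y - 4)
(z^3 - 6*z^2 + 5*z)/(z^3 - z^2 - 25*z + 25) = z/(z + 5)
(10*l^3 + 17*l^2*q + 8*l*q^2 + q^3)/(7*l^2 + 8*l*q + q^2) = (10*l^2 + 7*l*q + q^2)/(7*l + q)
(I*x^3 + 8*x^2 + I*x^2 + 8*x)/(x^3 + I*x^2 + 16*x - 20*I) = x*(I*x^2 + x*(8 + I) + 8)/(x^3 + I*x^2 + 16*x - 20*I)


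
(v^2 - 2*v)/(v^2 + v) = (v - 2)/(v + 1)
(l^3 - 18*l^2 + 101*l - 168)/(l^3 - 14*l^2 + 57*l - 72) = (l - 7)/(l - 3)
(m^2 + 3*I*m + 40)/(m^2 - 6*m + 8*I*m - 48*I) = (m - 5*I)/(m - 6)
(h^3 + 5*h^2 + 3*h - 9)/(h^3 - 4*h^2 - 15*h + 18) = (h + 3)/(h - 6)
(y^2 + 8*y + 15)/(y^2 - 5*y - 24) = (y + 5)/(y - 8)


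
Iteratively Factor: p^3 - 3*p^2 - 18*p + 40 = (p - 5)*(p^2 + 2*p - 8) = (p - 5)*(p - 2)*(p + 4)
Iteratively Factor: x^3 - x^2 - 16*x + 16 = (x + 4)*(x^2 - 5*x + 4) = (x - 4)*(x + 4)*(x - 1)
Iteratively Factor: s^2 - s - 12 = (s - 4)*(s + 3)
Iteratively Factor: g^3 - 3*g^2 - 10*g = (g + 2)*(g^2 - 5*g) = (g - 5)*(g + 2)*(g)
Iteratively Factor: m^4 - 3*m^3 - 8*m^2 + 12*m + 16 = (m - 4)*(m^3 + m^2 - 4*m - 4) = (m - 4)*(m + 1)*(m^2 - 4) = (m - 4)*(m - 2)*(m + 1)*(m + 2)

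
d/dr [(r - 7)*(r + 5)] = 2*r - 2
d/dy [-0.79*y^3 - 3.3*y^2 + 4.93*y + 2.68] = -2.37*y^2 - 6.6*y + 4.93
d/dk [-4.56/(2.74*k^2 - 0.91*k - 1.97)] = (24.9888*k - 4.1496)/(-2.74*k^2 + 0.91*k + 1.97)^2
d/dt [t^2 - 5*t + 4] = 2*t - 5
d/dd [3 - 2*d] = -2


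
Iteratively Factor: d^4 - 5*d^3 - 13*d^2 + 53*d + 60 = (d + 1)*(d^3 - 6*d^2 - 7*d + 60) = (d + 1)*(d + 3)*(d^2 - 9*d + 20) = (d - 4)*(d + 1)*(d + 3)*(d - 5)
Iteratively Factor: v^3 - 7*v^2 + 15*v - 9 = (v - 3)*(v^2 - 4*v + 3) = (v - 3)*(v - 1)*(v - 3)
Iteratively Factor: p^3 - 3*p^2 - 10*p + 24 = (p + 3)*(p^2 - 6*p + 8) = (p - 4)*(p + 3)*(p - 2)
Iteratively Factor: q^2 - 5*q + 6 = (q - 3)*(q - 2)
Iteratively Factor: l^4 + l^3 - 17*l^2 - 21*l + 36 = (l - 4)*(l^3 + 5*l^2 + 3*l - 9) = (l - 4)*(l + 3)*(l^2 + 2*l - 3) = (l - 4)*(l - 1)*(l + 3)*(l + 3)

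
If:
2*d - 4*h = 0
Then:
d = 2*h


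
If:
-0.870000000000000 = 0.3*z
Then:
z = -2.90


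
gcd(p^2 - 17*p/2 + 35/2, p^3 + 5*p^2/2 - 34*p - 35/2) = p - 5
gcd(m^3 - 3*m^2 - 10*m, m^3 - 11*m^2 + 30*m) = m^2 - 5*m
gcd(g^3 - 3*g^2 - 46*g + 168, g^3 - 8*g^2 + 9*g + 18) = g - 6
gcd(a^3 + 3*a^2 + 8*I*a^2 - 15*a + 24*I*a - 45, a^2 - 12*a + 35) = 1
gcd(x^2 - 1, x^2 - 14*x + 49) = 1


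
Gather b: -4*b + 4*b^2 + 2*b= 4*b^2 - 2*b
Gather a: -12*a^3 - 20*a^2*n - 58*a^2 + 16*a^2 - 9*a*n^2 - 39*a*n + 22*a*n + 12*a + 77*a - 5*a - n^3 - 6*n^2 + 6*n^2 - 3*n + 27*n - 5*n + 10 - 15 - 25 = -12*a^3 + a^2*(-20*n - 42) + a*(-9*n^2 - 17*n + 84) - n^3 + 19*n - 30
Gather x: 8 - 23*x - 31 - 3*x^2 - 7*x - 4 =-3*x^2 - 30*x - 27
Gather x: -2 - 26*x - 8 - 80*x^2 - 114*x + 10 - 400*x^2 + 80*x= -480*x^2 - 60*x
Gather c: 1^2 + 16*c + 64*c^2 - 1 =64*c^2 + 16*c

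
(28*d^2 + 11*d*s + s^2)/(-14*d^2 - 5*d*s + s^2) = (28*d^2 + 11*d*s + s^2)/(-14*d^2 - 5*d*s + s^2)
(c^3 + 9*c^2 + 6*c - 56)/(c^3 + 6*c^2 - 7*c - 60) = (c^2 + 5*c - 14)/(c^2 + 2*c - 15)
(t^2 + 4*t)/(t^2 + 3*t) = (t + 4)/(t + 3)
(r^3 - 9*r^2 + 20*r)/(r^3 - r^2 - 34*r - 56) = r*(-r^2 + 9*r - 20)/(-r^3 + r^2 + 34*r + 56)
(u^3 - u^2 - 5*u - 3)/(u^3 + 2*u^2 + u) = (u - 3)/u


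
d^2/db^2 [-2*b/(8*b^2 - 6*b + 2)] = 2*(-b*(8*b - 3)^2 + 3*(4*b - 1)*(4*b^2 - 3*b + 1))/(4*b^2 - 3*b + 1)^3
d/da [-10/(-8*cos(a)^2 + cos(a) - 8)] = 10*(16*cos(a) - 1)*sin(a)/(8*sin(a)^2 + cos(a) - 16)^2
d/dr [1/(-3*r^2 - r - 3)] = (6*r + 1)/(3*r^2 + r + 3)^2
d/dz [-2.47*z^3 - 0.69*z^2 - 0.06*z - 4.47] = -7.41*z^2 - 1.38*z - 0.06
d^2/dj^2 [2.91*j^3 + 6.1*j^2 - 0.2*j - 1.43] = 17.46*j + 12.2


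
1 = 1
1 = 1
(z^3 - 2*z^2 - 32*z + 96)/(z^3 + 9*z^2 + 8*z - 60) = (z^2 - 8*z + 16)/(z^2 + 3*z - 10)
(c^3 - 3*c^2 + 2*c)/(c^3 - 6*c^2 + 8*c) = (c - 1)/(c - 4)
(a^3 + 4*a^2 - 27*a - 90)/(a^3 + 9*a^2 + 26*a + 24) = (a^2 + a - 30)/(a^2 + 6*a + 8)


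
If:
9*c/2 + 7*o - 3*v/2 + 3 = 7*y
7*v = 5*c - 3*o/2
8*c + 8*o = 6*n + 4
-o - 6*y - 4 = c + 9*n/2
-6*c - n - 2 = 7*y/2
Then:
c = -7753/27627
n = -30926/27627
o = -1628/27627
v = -5189/27627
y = 6340/27627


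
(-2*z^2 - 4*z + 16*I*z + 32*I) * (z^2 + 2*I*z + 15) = -2*z^4 - 4*z^3 + 12*I*z^3 - 62*z^2 + 24*I*z^2 - 124*z + 240*I*z + 480*I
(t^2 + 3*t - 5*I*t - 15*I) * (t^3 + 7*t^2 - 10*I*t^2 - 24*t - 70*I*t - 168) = t^5 + 10*t^4 - 15*I*t^4 - 53*t^3 - 150*I*t^3 - 740*t^2 - 195*I*t^2 - 1554*t + 1200*I*t + 2520*I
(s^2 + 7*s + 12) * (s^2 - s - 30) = s^4 + 6*s^3 - 25*s^2 - 222*s - 360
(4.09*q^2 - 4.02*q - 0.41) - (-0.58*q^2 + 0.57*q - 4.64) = 4.67*q^2 - 4.59*q + 4.23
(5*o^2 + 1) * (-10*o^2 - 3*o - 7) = -50*o^4 - 15*o^3 - 45*o^2 - 3*o - 7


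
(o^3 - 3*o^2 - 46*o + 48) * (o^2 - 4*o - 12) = o^5 - 7*o^4 - 46*o^3 + 268*o^2 + 360*o - 576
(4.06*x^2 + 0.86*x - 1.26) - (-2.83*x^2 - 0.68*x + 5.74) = 6.89*x^2 + 1.54*x - 7.0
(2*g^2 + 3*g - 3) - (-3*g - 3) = 2*g^2 + 6*g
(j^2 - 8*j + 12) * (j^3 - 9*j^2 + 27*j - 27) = j^5 - 17*j^4 + 111*j^3 - 351*j^2 + 540*j - 324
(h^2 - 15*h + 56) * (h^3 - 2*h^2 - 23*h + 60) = h^5 - 17*h^4 + 63*h^3 + 293*h^2 - 2188*h + 3360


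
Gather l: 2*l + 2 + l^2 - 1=l^2 + 2*l + 1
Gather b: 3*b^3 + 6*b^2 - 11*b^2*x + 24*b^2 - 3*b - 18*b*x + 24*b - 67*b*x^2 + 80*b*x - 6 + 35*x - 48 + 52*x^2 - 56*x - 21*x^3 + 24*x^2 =3*b^3 + b^2*(30 - 11*x) + b*(-67*x^2 + 62*x + 21) - 21*x^3 + 76*x^2 - 21*x - 54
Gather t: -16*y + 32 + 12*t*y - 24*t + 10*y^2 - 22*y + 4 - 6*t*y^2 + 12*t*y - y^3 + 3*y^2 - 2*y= t*(-6*y^2 + 24*y - 24) - y^3 + 13*y^2 - 40*y + 36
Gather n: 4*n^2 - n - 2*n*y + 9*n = 4*n^2 + n*(8 - 2*y)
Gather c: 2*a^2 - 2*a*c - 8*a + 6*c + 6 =2*a^2 - 8*a + c*(6 - 2*a) + 6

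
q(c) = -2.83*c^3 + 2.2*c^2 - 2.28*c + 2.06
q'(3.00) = -65.49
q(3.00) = -61.39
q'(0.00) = -2.28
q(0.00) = 2.06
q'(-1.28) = -21.82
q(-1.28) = 14.52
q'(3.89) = -113.64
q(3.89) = -140.10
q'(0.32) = -1.74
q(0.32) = 1.46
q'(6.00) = -281.52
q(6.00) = -543.70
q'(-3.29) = -108.65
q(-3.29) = 134.15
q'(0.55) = -2.43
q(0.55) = 1.00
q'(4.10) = -126.96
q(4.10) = -165.35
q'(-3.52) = -122.96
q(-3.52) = 160.77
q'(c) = -8.49*c^2 + 4.4*c - 2.28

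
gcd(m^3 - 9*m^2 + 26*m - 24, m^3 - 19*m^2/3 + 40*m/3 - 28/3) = m - 2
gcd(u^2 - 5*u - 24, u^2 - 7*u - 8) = u - 8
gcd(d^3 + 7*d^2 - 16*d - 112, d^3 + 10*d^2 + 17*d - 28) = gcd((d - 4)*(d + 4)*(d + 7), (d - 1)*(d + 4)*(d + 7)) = d^2 + 11*d + 28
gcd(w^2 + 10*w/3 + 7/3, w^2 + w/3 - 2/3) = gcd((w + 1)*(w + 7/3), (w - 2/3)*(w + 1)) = w + 1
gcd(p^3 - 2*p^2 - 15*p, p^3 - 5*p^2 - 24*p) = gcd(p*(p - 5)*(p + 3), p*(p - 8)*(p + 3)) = p^2 + 3*p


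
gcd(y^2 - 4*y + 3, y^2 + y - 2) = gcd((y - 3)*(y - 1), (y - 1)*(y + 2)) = y - 1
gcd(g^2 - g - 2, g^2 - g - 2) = g^2 - g - 2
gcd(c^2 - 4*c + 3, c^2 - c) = c - 1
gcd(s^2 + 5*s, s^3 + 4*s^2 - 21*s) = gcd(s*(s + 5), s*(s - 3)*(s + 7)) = s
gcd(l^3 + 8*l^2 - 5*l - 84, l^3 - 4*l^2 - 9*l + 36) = l - 3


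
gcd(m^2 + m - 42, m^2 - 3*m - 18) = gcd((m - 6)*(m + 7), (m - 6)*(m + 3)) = m - 6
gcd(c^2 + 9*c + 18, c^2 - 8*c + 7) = 1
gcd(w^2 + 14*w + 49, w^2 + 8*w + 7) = w + 7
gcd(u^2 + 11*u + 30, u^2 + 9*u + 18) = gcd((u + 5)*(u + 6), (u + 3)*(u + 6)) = u + 6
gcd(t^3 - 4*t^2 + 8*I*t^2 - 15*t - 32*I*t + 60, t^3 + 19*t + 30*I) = t + 3*I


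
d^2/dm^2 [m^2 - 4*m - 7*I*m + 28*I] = 2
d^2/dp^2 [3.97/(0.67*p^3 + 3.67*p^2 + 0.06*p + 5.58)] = (-(15.9594*p + 29.1398)*(0.67*p^3 + 3.67*p^2 + 0.06*p + 5.58) + 3.97*(2.01*p^2 + 7.34*p + 0.06)*(4.02*p^2 + 14.68*p + 0.12))/(0.67*p^3 + 3.67*p^2 + 0.06*p + 5.58)^3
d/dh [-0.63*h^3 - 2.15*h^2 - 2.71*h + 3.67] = -1.89*h^2 - 4.3*h - 2.71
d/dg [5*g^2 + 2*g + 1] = 10*g + 2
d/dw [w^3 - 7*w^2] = w*(3*w - 14)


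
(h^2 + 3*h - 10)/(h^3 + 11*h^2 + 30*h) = (h - 2)/(h*(h + 6))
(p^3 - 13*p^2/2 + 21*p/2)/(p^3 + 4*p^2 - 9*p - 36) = p*(2*p - 7)/(2*(p^2 + 7*p + 12))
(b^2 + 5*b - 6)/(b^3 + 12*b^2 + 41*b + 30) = (b - 1)/(b^2 + 6*b + 5)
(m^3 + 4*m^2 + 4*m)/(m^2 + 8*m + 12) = m*(m + 2)/(m + 6)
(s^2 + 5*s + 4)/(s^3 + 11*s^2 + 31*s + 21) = (s + 4)/(s^2 + 10*s + 21)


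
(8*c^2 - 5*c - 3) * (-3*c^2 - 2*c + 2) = -24*c^4 - c^3 + 35*c^2 - 4*c - 6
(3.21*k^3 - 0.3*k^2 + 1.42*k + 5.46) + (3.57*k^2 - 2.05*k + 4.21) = 3.21*k^3 + 3.27*k^2 - 0.63*k + 9.67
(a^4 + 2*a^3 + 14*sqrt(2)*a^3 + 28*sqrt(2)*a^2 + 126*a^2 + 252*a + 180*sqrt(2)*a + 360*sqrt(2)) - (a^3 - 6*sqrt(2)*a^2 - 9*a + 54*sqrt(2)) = a^4 + a^3 + 14*sqrt(2)*a^3 + 34*sqrt(2)*a^2 + 126*a^2 + 180*sqrt(2)*a + 261*a + 306*sqrt(2)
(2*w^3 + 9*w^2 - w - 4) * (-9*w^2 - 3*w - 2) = -18*w^5 - 87*w^4 - 22*w^3 + 21*w^2 + 14*w + 8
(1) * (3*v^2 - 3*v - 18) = 3*v^2 - 3*v - 18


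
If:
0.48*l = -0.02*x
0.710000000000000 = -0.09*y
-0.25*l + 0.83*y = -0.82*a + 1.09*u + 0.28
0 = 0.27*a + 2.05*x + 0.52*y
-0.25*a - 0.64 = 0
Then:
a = -2.56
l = -0.10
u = -8.17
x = 2.34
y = -7.89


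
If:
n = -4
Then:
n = -4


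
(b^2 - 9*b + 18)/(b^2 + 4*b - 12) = (b^2 - 9*b + 18)/(b^2 + 4*b - 12)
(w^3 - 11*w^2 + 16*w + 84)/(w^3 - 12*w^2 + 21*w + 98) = (w - 6)/(w - 7)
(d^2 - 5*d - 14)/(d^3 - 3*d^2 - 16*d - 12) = (d - 7)/(d^2 - 5*d - 6)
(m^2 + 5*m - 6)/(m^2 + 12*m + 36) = (m - 1)/(m + 6)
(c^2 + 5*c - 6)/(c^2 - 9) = (c^2 + 5*c - 6)/(c^2 - 9)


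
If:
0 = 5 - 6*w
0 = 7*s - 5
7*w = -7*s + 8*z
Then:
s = 5/7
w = 5/6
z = 65/48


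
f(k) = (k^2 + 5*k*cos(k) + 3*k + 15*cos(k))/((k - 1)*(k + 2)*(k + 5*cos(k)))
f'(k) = (-5*k*sin(k) + 2*k - 15*sin(k) + 5*cos(k) + 3)/((k - 1)*(k + 2)*(k + 5*cos(k))) + (5*sin(k) - 1)*(k^2 + 5*k*cos(k) + 3*k + 15*cos(k))/((k - 1)*(k + 2)*(k + 5*cos(k))^2) - (k^2 + 5*k*cos(k) + 3*k + 15*cos(k))/((k - 1)*(k + 2)^2*(k + 5*cos(k))) - (k^2 + 5*k*cos(k) + 3*k + 15*cos(k))/((k - 1)^2*(k + 2)*(k + 5*cos(k)))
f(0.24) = -1.90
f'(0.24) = -2.24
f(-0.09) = -1.40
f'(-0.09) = -1.03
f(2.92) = 0.63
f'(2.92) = -0.35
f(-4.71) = -0.11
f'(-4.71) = 0.00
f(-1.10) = -1.01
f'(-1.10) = 0.11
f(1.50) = 2.57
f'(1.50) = -5.31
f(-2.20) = 1.25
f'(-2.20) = 8.20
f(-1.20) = -1.02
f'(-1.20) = 0.25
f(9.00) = 0.14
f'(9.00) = -0.02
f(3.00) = 0.60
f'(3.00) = -0.32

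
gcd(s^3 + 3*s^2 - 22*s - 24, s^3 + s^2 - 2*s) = 1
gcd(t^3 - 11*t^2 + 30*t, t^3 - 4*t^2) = t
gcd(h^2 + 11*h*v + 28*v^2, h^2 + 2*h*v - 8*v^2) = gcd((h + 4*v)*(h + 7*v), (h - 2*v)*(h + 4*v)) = h + 4*v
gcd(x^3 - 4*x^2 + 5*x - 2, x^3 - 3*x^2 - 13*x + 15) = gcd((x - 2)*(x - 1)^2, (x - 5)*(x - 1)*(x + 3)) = x - 1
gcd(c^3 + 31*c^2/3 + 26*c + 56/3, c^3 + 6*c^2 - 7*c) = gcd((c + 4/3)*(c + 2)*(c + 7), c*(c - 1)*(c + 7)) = c + 7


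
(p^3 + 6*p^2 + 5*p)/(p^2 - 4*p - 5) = p*(p + 5)/(p - 5)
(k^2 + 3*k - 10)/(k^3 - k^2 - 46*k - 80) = (k - 2)/(k^2 - 6*k - 16)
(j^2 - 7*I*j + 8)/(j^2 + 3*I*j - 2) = (j - 8*I)/(j + 2*I)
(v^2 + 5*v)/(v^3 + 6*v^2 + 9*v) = (v + 5)/(v^2 + 6*v + 9)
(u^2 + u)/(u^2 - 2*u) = (u + 1)/(u - 2)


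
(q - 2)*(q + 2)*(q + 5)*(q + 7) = q^4 + 12*q^3 + 31*q^2 - 48*q - 140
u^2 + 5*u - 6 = (u - 1)*(u + 6)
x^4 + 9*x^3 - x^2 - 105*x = x*(x - 3)*(x + 5)*(x + 7)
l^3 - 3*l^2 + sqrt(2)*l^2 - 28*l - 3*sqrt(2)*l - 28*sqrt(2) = (l - 7)*(l + 4)*(l + sqrt(2))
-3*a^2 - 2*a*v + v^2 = (-3*a + v)*(a + v)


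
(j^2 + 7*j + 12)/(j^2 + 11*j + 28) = (j + 3)/(j + 7)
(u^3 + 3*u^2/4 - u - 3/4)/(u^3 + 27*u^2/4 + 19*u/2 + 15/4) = (u - 1)/(u + 5)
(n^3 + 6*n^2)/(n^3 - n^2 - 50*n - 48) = n^2/(n^2 - 7*n - 8)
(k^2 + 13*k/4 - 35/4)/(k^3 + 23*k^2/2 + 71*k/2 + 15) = (4*k - 7)/(2*(2*k^2 + 13*k + 6))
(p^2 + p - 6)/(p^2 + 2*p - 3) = (p - 2)/(p - 1)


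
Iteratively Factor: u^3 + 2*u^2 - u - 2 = (u + 1)*(u^2 + u - 2) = (u - 1)*(u + 1)*(u + 2)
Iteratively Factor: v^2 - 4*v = (v)*(v - 4)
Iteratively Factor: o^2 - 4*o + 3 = (o - 1)*(o - 3)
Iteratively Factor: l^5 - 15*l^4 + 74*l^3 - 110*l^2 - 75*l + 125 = (l + 1)*(l^4 - 16*l^3 + 90*l^2 - 200*l + 125) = (l - 5)*(l + 1)*(l^3 - 11*l^2 + 35*l - 25) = (l - 5)^2*(l + 1)*(l^2 - 6*l + 5) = (l - 5)^3*(l + 1)*(l - 1)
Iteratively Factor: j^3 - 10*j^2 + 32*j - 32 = (j - 2)*(j^2 - 8*j + 16) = (j - 4)*(j - 2)*(j - 4)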